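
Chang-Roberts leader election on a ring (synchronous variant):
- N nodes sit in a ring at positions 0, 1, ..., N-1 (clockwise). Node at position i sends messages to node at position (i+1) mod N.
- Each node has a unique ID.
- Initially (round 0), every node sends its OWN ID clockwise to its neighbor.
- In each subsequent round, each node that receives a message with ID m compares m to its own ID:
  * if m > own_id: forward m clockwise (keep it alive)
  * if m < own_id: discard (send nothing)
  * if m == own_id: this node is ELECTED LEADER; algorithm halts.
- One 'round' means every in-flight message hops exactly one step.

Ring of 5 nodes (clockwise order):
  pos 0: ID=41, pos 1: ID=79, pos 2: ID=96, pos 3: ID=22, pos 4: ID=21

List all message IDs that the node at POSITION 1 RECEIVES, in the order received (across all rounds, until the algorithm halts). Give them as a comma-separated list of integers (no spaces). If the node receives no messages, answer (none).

Answer: 41,96

Derivation:
Round 1: pos1(id79) recv 41: drop; pos2(id96) recv 79: drop; pos3(id22) recv 96: fwd; pos4(id21) recv 22: fwd; pos0(id41) recv 21: drop
Round 2: pos4(id21) recv 96: fwd; pos0(id41) recv 22: drop
Round 3: pos0(id41) recv 96: fwd
Round 4: pos1(id79) recv 96: fwd
Round 5: pos2(id96) recv 96: ELECTED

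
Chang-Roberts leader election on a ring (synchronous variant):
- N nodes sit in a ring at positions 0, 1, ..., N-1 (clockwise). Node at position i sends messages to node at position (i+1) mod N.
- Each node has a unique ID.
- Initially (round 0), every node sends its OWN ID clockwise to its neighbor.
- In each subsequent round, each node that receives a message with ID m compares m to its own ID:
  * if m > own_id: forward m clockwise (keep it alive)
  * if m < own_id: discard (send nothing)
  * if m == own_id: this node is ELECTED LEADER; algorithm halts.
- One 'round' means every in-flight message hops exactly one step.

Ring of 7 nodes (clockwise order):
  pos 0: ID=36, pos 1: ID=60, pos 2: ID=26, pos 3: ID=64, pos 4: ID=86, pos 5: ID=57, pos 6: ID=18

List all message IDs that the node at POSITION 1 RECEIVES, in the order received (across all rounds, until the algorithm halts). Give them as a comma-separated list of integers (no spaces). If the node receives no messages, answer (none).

Answer: 36,57,86

Derivation:
Round 1: pos1(id60) recv 36: drop; pos2(id26) recv 60: fwd; pos3(id64) recv 26: drop; pos4(id86) recv 64: drop; pos5(id57) recv 86: fwd; pos6(id18) recv 57: fwd; pos0(id36) recv 18: drop
Round 2: pos3(id64) recv 60: drop; pos6(id18) recv 86: fwd; pos0(id36) recv 57: fwd
Round 3: pos0(id36) recv 86: fwd; pos1(id60) recv 57: drop
Round 4: pos1(id60) recv 86: fwd
Round 5: pos2(id26) recv 86: fwd
Round 6: pos3(id64) recv 86: fwd
Round 7: pos4(id86) recv 86: ELECTED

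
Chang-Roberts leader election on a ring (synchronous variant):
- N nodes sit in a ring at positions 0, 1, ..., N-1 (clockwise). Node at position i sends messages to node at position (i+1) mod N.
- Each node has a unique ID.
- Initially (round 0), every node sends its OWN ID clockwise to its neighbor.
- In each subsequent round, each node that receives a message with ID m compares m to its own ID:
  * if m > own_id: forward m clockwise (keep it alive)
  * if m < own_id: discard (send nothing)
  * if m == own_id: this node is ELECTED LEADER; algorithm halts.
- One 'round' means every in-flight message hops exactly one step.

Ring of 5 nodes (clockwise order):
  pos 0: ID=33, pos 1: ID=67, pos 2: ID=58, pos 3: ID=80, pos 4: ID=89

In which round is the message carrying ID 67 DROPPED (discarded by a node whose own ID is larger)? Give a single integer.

Answer: 2

Derivation:
Round 1: pos1(id67) recv 33: drop; pos2(id58) recv 67: fwd; pos3(id80) recv 58: drop; pos4(id89) recv 80: drop; pos0(id33) recv 89: fwd
Round 2: pos3(id80) recv 67: drop; pos1(id67) recv 89: fwd
Round 3: pos2(id58) recv 89: fwd
Round 4: pos3(id80) recv 89: fwd
Round 5: pos4(id89) recv 89: ELECTED
Message ID 67 originates at pos 1; dropped at pos 3 in round 2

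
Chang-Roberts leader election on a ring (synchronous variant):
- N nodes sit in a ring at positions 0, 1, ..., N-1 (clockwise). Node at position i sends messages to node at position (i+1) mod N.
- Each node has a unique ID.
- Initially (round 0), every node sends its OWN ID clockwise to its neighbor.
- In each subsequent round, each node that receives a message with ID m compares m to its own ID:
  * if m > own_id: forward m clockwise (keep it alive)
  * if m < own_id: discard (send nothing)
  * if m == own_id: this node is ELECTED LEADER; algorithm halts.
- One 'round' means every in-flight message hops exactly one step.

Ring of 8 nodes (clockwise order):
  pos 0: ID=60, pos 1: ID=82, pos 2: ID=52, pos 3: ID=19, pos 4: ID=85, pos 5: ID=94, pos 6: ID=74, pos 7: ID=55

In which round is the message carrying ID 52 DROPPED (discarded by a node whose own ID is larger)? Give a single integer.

Round 1: pos1(id82) recv 60: drop; pos2(id52) recv 82: fwd; pos3(id19) recv 52: fwd; pos4(id85) recv 19: drop; pos5(id94) recv 85: drop; pos6(id74) recv 94: fwd; pos7(id55) recv 74: fwd; pos0(id60) recv 55: drop
Round 2: pos3(id19) recv 82: fwd; pos4(id85) recv 52: drop; pos7(id55) recv 94: fwd; pos0(id60) recv 74: fwd
Round 3: pos4(id85) recv 82: drop; pos0(id60) recv 94: fwd; pos1(id82) recv 74: drop
Round 4: pos1(id82) recv 94: fwd
Round 5: pos2(id52) recv 94: fwd
Round 6: pos3(id19) recv 94: fwd
Round 7: pos4(id85) recv 94: fwd
Round 8: pos5(id94) recv 94: ELECTED
Message ID 52 originates at pos 2; dropped at pos 4 in round 2

Answer: 2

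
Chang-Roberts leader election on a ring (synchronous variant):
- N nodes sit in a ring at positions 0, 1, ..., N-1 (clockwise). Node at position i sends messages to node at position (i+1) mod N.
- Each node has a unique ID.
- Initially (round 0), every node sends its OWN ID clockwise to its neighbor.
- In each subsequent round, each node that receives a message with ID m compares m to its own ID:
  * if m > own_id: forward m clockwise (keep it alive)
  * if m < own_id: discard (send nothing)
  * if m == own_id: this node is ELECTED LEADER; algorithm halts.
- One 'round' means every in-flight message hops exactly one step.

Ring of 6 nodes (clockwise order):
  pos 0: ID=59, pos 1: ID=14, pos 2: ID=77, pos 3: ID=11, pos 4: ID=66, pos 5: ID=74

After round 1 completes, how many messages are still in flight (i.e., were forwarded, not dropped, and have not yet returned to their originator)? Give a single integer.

Round 1: pos1(id14) recv 59: fwd; pos2(id77) recv 14: drop; pos3(id11) recv 77: fwd; pos4(id66) recv 11: drop; pos5(id74) recv 66: drop; pos0(id59) recv 74: fwd
After round 1: 3 messages still in flight

Answer: 3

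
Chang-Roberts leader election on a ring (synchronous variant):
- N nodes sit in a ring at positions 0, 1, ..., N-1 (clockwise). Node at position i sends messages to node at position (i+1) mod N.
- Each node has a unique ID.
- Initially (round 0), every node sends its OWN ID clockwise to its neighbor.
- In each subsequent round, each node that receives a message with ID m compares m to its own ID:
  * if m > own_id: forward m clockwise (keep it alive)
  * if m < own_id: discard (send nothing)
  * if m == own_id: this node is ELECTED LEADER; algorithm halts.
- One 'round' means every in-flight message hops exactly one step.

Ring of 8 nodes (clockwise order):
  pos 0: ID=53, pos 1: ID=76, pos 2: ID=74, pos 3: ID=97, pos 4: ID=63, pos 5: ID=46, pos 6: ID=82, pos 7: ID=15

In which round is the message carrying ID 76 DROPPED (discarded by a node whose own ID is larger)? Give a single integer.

Round 1: pos1(id76) recv 53: drop; pos2(id74) recv 76: fwd; pos3(id97) recv 74: drop; pos4(id63) recv 97: fwd; pos5(id46) recv 63: fwd; pos6(id82) recv 46: drop; pos7(id15) recv 82: fwd; pos0(id53) recv 15: drop
Round 2: pos3(id97) recv 76: drop; pos5(id46) recv 97: fwd; pos6(id82) recv 63: drop; pos0(id53) recv 82: fwd
Round 3: pos6(id82) recv 97: fwd; pos1(id76) recv 82: fwd
Round 4: pos7(id15) recv 97: fwd; pos2(id74) recv 82: fwd
Round 5: pos0(id53) recv 97: fwd; pos3(id97) recv 82: drop
Round 6: pos1(id76) recv 97: fwd
Round 7: pos2(id74) recv 97: fwd
Round 8: pos3(id97) recv 97: ELECTED
Message ID 76 originates at pos 1; dropped at pos 3 in round 2

Answer: 2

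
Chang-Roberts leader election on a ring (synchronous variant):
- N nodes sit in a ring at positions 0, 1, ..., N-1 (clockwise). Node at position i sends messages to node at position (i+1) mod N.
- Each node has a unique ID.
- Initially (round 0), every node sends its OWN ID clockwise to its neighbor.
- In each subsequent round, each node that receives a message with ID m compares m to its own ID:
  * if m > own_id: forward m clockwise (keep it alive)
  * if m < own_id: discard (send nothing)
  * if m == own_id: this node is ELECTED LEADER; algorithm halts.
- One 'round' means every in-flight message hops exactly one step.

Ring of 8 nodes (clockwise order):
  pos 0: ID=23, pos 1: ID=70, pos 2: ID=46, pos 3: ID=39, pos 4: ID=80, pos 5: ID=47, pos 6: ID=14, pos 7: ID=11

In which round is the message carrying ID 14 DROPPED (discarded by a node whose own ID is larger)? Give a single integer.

Answer: 2

Derivation:
Round 1: pos1(id70) recv 23: drop; pos2(id46) recv 70: fwd; pos3(id39) recv 46: fwd; pos4(id80) recv 39: drop; pos5(id47) recv 80: fwd; pos6(id14) recv 47: fwd; pos7(id11) recv 14: fwd; pos0(id23) recv 11: drop
Round 2: pos3(id39) recv 70: fwd; pos4(id80) recv 46: drop; pos6(id14) recv 80: fwd; pos7(id11) recv 47: fwd; pos0(id23) recv 14: drop
Round 3: pos4(id80) recv 70: drop; pos7(id11) recv 80: fwd; pos0(id23) recv 47: fwd
Round 4: pos0(id23) recv 80: fwd; pos1(id70) recv 47: drop
Round 5: pos1(id70) recv 80: fwd
Round 6: pos2(id46) recv 80: fwd
Round 7: pos3(id39) recv 80: fwd
Round 8: pos4(id80) recv 80: ELECTED
Message ID 14 originates at pos 6; dropped at pos 0 in round 2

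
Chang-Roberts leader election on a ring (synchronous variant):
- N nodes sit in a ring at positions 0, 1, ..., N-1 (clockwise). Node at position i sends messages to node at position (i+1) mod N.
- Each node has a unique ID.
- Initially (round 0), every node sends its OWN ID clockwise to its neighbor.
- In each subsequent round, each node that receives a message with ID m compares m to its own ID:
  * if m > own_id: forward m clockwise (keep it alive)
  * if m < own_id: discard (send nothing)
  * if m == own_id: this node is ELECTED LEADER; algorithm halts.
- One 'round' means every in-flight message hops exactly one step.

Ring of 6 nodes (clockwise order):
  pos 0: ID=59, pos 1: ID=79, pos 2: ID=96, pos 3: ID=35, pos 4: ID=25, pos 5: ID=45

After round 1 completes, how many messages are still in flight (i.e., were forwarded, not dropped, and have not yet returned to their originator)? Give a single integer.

Round 1: pos1(id79) recv 59: drop; pos2(id96) recv 79: drop; pos3(id35) recv 96: fwd; pos4(id25) recv 35: fwd; pos5(id45) recv 25: drop; pos0(id59) recv 45: drop
After round 1: 2 messages still in flight

Answer: 2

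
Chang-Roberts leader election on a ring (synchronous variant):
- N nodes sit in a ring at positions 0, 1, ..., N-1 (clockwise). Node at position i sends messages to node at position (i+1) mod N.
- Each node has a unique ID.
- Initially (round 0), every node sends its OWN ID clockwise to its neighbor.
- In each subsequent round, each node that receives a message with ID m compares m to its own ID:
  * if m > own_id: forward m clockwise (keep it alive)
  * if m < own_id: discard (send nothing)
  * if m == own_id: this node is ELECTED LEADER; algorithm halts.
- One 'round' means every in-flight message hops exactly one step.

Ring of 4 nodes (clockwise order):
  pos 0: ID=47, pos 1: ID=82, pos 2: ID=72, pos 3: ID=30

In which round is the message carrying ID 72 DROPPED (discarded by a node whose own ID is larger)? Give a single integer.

Answer: 3

Derivation:
Round 1: pos1(id82) recv 47: drop; pos2(id72) recv 82: fwd; pos3(id30) recv 72: fwd; pos0(id47) recv 30: drop
Round 2: pos3(id30) recv 82: fwd; pos0(id47) recv 72: fwd
Round 3: pos0(id47) recv 82: fwd; pos1(id82) recv 72: drop
Round 4: pos1(id82) recv 82: ELECTED
Message ID 72 originates at pos 2; dropped at pos 1 in round 3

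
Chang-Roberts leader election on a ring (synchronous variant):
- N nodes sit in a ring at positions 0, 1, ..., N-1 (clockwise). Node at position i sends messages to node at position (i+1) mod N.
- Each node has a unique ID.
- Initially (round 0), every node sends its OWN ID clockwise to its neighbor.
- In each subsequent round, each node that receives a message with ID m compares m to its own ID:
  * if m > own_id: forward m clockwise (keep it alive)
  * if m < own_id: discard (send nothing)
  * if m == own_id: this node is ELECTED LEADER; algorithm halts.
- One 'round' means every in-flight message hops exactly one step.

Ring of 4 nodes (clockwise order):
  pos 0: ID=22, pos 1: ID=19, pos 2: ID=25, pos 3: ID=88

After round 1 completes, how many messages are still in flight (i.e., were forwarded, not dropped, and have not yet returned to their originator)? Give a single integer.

Answer: 2

Derivation:
Round 1: pos1(id19) recv 22: fwd; pos2(id25) recv 19: drop; pos3(id88) recv 25: drop; pos0(id22) recv 88: fwd
After round 1: 2 messages still in flight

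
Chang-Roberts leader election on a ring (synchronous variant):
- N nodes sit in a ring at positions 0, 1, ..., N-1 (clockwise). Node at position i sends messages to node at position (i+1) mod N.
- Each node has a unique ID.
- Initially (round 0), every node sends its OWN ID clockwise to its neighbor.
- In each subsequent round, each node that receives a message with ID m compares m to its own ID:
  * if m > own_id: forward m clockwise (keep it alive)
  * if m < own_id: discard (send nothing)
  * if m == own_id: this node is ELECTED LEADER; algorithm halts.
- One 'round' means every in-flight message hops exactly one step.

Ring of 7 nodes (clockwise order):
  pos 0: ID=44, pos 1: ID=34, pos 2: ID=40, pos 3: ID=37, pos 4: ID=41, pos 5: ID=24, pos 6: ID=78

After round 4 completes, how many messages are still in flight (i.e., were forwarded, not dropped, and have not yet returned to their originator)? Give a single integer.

Round 1: pos1(id34) recv 44: fwd; pos2(id40) recv 34: drop; pos3(id37) recv 40: fwd; pos4(id41) recv 37: drop; pos5(id24) recv 41: fwd; pos6(id78) recv 24: drop; pos0(id44) recv 78: fwd
Round 2: pos2(id40) recv 44: fwd; pos4(id41) recv 40: drop; pos6(id78) recv 41: drop; pos1(id34) recv 78: fwd
Round 3: pos3(id37) recv 44: fwd; pos2(id40) recv 78: fwd
Round 4: pos4(id41) recv 44: fwd; pos3(id37) recv 78: fwd
After round 4: 2 messages still in flight

Answer: 2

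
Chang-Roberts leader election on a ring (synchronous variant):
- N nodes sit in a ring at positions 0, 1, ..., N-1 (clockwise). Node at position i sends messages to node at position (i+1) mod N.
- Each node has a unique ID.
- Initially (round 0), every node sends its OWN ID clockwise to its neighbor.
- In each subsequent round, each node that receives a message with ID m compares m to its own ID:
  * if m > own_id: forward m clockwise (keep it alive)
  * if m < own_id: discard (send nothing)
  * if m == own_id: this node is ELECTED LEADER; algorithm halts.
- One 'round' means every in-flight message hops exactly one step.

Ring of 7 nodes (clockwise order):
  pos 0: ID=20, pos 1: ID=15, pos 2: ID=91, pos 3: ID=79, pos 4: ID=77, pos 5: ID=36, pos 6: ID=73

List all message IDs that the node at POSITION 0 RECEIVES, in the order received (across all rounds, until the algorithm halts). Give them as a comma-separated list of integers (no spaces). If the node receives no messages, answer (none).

Answer: 73,77,79,91

Derivation:
Round 1: pos1(id15) recv 20: fwd; pos2(id91) recv 15: drop; pos3(id79) recv 91: fwd; pos4(id77) recv 79: fwd; pos5(id36) recv 77: fwd; pos6(id73) recv 36: drop; pos0(id20) recv 73: fwd
Round 2: pos2(id91) recv 20: drop; pos4(id77) recv 91: fwd; pos5(id36) recv 79: fwd; pos6(id73) recv 77: fwd; pos1(id15) recv 73: fwd
Round 3: pos5(id36) recv 91: fwd; pos6(id73) recv 79: fwd; pos0(id20) recv 77: fwd; pos2(id91) recv 73: drop
Round 4: pos6(id73) recv 91: fwd; pos0(id20) recv 79: fwd; pos1(id15) recv 77: fwd
Round 5: pos0(id20) recv 91: fwd; pos1(id15) recv 79: fwd; pos2(id91) recv 77: drop
Round 6: pos1(id15) recv 91: fwd; pos2(id91) recv 79: drop
Round 7: pos2(id91) recv 91: ELECTED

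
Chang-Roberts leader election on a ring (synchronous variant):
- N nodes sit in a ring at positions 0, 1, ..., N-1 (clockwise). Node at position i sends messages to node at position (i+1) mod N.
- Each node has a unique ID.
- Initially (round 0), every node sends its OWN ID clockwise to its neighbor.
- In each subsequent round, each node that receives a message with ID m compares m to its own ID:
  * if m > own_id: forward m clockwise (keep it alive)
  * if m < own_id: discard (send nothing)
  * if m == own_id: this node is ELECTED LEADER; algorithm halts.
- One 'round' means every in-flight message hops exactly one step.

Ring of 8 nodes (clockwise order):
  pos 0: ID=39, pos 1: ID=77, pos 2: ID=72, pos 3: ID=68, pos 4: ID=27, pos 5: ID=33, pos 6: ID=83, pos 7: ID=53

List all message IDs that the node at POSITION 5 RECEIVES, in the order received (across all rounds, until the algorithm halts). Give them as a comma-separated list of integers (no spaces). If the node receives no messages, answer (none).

Answer: 27,68,72,77,83

Derivation:
Round 1: pos1(id77) recv 39: drop; pos2(id72) recv 77: fwd; pos3(id68) recv 72: fwd; pos4(id27) recv 68: fwd; pos5(id33) recv 27: drop; pos6(id83) recv 33: drop; pos7(id53) recv 83: fwd; pos0(id39) recv 53: fwd
Round 2: pos3(id68) recv 77: fwd; pos4(id27) recv 72: fwd; pos5(id33) recv 68: fwd; pos0(id39) recv 83: fwd; pos1(id77) recv 53: drop
Round 3: pos4(id27) recv 77: fwd; pos5(id33) recv 72: fwd; pos6(id83) recv 68: drop; pos1(id77) recv 83: fwd
Round 4: pos5(id33) recv 77: fwd; pos6(id83) recv 72: drop; pos2(id72) recv 83: fwd
Round 5: pos6(id83) recv 77: drop; pos3(id68) recv 83: fwd
Round 6: pos4(id27) recv 83: fwd
Round 7: pos5(id33) recv 83: fwd
Round 8: pos6(id83) recv 83: ELECTED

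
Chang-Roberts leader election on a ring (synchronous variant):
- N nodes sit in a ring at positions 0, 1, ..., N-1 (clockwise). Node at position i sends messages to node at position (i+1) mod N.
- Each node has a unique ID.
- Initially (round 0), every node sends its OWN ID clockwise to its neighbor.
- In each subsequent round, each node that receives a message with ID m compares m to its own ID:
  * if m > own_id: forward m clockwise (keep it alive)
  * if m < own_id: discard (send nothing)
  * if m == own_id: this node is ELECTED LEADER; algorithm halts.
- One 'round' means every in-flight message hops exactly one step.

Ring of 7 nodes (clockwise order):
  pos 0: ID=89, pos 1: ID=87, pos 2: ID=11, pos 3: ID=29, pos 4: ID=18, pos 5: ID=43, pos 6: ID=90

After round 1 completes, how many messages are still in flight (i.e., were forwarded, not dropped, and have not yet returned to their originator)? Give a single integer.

Answer: 4

Derivation:
Round 1: pos1(id87) recv 89: fwd; pos2(id11) recv 87: fwd; pos3(id29) recv 11: drop; pos4(id18) recv 29: fwd; pos5(id43) recv 18: drop; pos6(id90) recv 43: drop; pos0(id89) recv 90: fwd
After round 1: 4 messages still in flight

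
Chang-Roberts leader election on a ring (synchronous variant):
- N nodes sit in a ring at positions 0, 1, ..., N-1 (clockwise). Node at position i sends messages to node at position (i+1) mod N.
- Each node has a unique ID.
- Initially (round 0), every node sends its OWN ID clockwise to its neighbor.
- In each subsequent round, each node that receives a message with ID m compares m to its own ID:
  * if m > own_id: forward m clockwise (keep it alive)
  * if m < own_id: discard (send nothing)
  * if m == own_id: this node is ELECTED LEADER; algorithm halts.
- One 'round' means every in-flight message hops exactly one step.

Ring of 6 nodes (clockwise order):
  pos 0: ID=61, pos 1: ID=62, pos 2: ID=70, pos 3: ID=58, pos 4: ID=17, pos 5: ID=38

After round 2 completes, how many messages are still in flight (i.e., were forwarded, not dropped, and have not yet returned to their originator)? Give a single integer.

Round 1: pos1(id62) recv 61: drop; pos2(id70) recv 62: drop; pos3(id58) recv 70: fwd; pos4(id17) recv 58: fwd; pos5(id38) recv 17: drop; pos0(id61) recv 38: drop
Round 2: pos4(id17) recv 70: fwd; pos5(id38) recv 58: fwd
After round 2: 2 messages still in flight

Answer: 2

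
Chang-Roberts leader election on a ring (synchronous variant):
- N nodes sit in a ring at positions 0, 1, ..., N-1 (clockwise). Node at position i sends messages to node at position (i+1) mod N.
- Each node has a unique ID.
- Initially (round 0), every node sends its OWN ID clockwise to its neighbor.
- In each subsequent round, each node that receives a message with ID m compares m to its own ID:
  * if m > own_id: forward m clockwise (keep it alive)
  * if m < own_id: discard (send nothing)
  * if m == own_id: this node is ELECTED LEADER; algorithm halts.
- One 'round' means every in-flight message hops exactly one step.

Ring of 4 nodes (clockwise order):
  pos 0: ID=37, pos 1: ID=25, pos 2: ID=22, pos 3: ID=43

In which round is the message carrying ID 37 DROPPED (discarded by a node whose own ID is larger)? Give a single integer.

Round 1: pos1(id25) recv 37: fwd; pos2(id22) recv 25: fwd; pos3(id43) recv 22: drop; pos0(id37) recv 43: fwd
Round 2: pos2(id22) recv 37: fwd; pos3(id43) recv 25: drop; pos1(id25) recv 43: fwd
Round 3: pos3(id43) recv 37: drop; pos2(id22) recv 43: fwd
Round 4: pos3(id43) recv 43: ELECTED
Message ID 37 originates at pos 0; dropped at pos 3 in round 3

Answer: 3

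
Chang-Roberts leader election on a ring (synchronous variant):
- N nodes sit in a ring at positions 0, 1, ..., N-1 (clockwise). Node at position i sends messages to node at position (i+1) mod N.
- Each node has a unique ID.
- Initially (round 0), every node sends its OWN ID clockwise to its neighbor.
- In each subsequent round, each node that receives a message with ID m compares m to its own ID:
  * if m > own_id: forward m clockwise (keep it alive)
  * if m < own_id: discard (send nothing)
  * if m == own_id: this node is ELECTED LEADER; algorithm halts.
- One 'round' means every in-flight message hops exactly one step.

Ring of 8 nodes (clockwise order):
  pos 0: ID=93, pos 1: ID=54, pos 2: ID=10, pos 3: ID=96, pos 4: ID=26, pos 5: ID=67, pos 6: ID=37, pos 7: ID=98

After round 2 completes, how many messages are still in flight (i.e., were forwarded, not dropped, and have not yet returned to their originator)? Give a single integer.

Round 1: pos1(id54) recv 93: fwd; pos2(id10) recv 54: fwd; pos3(id96) recv 10: drop; pos4(id26) recv 96: fwd; pos5(id67) recv 26: drop; pos6(id37) recv 67: fwd; pos7(id98) recv 37: drop; pos0(id93) recv 98: fwd
Round 2: pos2(id10) recv 93: fwd; pos3(id96) recv 54: drop; pos5(id67) recv 96: fwd; pos7(id98) recv 67: drop; pos1(id54) recv 98: fwd
After round 2: 3 messages still in flight

Answer: 3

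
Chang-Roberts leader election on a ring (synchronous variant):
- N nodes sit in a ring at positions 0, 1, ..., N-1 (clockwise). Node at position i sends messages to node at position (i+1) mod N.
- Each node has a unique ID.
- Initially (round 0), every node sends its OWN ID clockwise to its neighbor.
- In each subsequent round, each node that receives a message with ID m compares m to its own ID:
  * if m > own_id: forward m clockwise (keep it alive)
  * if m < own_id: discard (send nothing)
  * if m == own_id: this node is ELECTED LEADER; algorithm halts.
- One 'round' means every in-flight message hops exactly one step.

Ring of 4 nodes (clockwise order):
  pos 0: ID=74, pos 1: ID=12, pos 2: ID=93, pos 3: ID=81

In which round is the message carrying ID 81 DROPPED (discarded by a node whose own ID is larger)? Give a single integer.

Round 1: pos1(id12) recv 74: fwd; pos2(id93) recv 12: drop; pos3(id81) recv 93: fwd; pos0(id74) recv 81: fwd
Round 2: pos2(id93) recv 74: drop; pos0(id74) recv 93: fwd; pos1(id12) recv 81: fwd
Round 3: pos1(id12) recv 93: fwd; pos2(id93) recv 81: drop
Round 4: pos2(id93) recv 93: ELECTED
Message ID 81 originates at pos 3; dropped at pos 2 in round 3

Answer: 3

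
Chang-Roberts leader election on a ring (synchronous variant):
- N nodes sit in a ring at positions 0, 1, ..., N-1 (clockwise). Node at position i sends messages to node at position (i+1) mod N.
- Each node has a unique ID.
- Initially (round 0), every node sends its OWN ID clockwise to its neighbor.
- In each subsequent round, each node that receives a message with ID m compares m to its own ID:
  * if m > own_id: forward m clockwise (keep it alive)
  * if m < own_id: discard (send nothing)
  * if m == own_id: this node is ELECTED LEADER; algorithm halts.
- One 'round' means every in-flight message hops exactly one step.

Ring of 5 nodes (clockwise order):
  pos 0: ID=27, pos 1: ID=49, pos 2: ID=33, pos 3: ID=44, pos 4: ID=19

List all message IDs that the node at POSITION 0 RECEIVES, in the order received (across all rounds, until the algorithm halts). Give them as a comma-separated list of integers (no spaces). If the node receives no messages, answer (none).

Round 1: pos1(id49) recv 27: drop; pos2(id33) recv 49: fwd; pos3(id44) recv 33: drop; pos4(id19) recv 44: fwd; pos0(id27) recv 19: drop
Round 2: pos3(id44) recv 49: fwd; pos0(id27) recv 44: fwd
Round 3: pos4(id19) recv 49: fwd; pos1(id49) recv 44: drop
Round 4: pos0(id27) recv 49: fwd
Round 5: pos1(id49) recv 49: ELECTED

Answer: 19,44,49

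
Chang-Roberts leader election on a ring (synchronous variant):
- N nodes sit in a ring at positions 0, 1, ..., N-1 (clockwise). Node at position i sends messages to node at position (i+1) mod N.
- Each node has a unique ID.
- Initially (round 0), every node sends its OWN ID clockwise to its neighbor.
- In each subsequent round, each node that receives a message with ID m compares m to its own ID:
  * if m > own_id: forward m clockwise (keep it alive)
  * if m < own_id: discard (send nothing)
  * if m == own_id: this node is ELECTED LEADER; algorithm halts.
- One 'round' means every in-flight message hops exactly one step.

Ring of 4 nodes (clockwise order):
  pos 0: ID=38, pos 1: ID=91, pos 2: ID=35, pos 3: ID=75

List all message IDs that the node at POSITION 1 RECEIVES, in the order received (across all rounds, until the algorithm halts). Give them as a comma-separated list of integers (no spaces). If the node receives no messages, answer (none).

Round 1: pos1(id91) recv 38: drop; pos2(id35) recv 91: fwd; pos3(id75) recv 35: drop; pos0(id38) recv 75: fwd
Round 2: pos3(id75) recv 91: fwd; pos1(id91) recv 75: drop
Round 3: pos0(id38) recv 91: fwd
Round 4: pos1(id91) recv 91: ELECTED

Answer: 38,75,91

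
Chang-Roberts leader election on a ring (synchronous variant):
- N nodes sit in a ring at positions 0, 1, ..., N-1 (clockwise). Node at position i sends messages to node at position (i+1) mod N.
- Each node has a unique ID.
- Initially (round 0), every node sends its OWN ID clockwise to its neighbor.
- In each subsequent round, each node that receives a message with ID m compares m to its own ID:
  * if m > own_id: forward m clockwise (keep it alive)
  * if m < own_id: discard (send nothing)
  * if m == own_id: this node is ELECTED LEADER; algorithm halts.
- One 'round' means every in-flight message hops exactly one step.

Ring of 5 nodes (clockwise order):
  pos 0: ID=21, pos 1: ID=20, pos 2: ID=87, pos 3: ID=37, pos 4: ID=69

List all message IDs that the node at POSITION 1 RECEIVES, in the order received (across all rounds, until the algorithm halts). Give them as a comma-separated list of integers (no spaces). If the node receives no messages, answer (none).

Answer: 21,69,87

Derivation:
Round 1: pos1(id20) recv 21: fwd; pos2(id87) recv 20: drop; pos3(id37) recv 87: fwd; pos4(id69) recv 37: drop; pos0(id21) recv 69: fwd
Round 2: pos2(id87) recv 21: drop; pos4(id69) recv 87: fwd; pos1(id20) recv 69: fwd
Round 3: pos0(id21) recv 87: fwd; pos2(id87) recv 69: drop
Round 4: pos1(id20) recv 87: fwd
Round 5: pos2(id87) recv 87: ELECTED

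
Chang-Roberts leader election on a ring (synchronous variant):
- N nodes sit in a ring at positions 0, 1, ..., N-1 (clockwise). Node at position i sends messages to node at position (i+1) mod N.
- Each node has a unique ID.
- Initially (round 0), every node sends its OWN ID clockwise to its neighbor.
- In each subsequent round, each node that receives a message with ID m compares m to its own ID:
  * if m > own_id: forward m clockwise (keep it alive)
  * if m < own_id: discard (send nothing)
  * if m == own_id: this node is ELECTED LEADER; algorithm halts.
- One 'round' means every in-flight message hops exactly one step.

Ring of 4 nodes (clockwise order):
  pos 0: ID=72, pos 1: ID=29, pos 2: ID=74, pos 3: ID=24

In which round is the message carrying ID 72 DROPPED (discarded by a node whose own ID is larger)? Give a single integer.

Answer: 2

Derivation:
Round 1: pos1(id29) recv 72: fwd; pos2(id74) recv 29: drop; pos3(id24) recv 74: fwd; pos0(id72) recv 24: drop
Round 2: pos2(id74) recv 72: drop; pos0(id72) recv 74: fwd
Round 3: pos1(id29) recv 74: fwd
Round 4: pos2(id74) recv 74: ELECTED
Message ID 72 originates at pos 0; dropped at pos 2 in round 2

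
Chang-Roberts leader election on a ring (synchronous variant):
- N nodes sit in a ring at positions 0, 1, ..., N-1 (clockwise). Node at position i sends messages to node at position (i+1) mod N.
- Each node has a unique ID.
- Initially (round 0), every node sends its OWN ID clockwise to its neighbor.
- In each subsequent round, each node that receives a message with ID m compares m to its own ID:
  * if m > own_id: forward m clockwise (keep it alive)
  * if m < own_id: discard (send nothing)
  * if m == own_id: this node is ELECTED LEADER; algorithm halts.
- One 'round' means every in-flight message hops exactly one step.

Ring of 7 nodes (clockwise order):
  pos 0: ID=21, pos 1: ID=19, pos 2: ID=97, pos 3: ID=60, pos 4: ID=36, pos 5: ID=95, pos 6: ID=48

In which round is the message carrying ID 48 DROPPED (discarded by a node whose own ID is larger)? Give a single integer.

Round 1: pos1(id19) recv 21: fwd; pos2(id97) recv 19: drop; pos3(id60) recv 97: fwd; pos4(id36) recv 60: fwd; pos5(id95) recv 36: drop; pos6(id48) recv 95: fwd; pos0(id21) recv 48: fwd
Round 2: pos2(id97) recv 21: drop; pos4(id36) recv 97: fwd; pos5(id95) recv 60: drop; pos0(id21) recv 95: fwd; pos1(id19) recv 48: fwd
Round 3: pos5(id95) recv 97: fwd; pos1(id19) recv 95: fwd; pos2(id97) recv 48: drop
Round 4: pos6(id48) recv 97: fwd; pos2(id97) recv 95: drop
Round 5: pos0(id21) recv 97: fwd
Round 6: pos1(id19) recv 97: fwd
Round 7: pos2(id97) recv 97: ELECTED
Message ID 48 originates at pos 6; dropped at pos 2 in round 3

Answer: 3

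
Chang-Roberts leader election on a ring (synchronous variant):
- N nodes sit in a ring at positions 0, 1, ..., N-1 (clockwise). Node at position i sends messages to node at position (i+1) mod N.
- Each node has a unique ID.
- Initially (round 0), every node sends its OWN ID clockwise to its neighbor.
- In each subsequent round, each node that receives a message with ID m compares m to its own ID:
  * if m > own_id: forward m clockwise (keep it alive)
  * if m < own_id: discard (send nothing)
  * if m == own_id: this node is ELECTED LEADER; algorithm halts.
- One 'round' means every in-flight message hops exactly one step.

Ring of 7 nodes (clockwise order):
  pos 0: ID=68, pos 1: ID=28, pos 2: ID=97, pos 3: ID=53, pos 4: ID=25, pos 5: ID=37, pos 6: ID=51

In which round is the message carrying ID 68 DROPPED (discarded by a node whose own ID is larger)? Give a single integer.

Round 1: pos1(id28) recv 68: fwd; pos2(id97) recv 28: drop; pos3(id53) recv 97: fwd; pos4(id25) recv 53: fwd; pos5(id37) recv 25: drop; pos6(id51) recv 37: drop; pos0(id68) recv 51: drop
Round 2: pos2(id97) recv 68: drop; pos4(id25) recv 97: fwd; pos5(id37) recv 53: fwd
Round 3: pos5(id37) recv 97: fwd; pos6(id51) recv 53: fwd
Round 4: pos6(id51) recv 97: fwd; pos0(id68) recv 53: drop
Round 5: pos0(id68) recv 97: fwd
Round 6: pos1(id28) recv 97: fwd
Round 7: pos2(id97) recv 97: ELECTED
Message ID 68 originates at pos 0; dropped at pos 2 in round 2

Answer: 2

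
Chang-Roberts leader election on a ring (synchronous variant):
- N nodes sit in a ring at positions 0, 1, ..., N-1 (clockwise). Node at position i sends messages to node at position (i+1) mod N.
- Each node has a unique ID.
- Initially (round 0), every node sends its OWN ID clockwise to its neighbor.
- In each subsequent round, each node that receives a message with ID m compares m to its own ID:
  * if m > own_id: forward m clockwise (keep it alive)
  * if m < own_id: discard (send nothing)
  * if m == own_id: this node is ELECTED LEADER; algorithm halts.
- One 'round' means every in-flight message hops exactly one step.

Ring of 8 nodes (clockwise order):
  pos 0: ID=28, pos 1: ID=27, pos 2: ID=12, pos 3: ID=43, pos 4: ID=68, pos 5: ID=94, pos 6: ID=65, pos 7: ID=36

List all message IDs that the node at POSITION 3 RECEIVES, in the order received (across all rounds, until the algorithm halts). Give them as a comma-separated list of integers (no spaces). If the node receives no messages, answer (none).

Round 1: pos1(id27) recv 28: fwd; pos2(id12) recv 27: fwd; pos3(id43) recv 12: drop; pos4(id68) recv 43: drop; pos5(id94) recv 68: drop; pos6(id65) recv 94: fwd; pos7(id36) recv 65: fwd; pos0(id28) recv 36: fwd
Round 2: pos2(id12) recv 28: fwd; pos3(id43) recv 27: drop; pos7(id36) recv 94: fwd; pos0(id28) recv 65: fwd; pos1(id27) recv 36: fwd
Round 3: pos3(id43) recv 28: drop; pos0(id28) recv 94: fwd; pos1(id27) recv 65: fwd; pos2(id12) recv 36: fwd
Round 4: pos1(id27) recv 94: fwd; pos2(id12) recv 65: fwd; pos3(id43) recv 36: drop
Round 5: pos2(id12) recv 94: fwd; pos3(id43) recv 65: fwd
Round 6: pos3(id43) recv 94: fwd; pos4(id68) recv 65: drop
Round 7: pos4(id68) recv 94: fwd
Round 8: pos5(id94) recv 94: ELECTED

Answer: 12,27,28,36,65,94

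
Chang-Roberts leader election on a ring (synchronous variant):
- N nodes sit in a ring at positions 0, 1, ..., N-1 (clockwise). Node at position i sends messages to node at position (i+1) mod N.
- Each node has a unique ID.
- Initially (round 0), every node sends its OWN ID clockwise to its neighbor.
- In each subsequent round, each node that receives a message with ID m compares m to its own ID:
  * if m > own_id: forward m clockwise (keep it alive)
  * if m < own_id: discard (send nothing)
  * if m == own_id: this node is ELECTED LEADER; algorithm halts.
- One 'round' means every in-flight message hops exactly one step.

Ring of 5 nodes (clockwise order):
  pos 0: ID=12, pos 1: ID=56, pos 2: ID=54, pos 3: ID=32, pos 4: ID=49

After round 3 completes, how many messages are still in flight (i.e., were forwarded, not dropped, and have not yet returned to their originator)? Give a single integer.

Answer: 2

Derivation:
Round 1: pos1(id56) recv 12: drop; pos2(id54) recv 56: fwd; pos3(id32) recv 54: fwd; pos4(id49) recv 32: drop; pos0(id12) recv 49: fwd
Round 2: pos3(id32) recv 56: fwd; pos4(id49) recv 54: fwd; pos1(id56) recv 49: drop
Round 3: pos4(id49) recv 56: fwd; pos0(id12) recv 54: fwd
After round 3: 2 messages still in flight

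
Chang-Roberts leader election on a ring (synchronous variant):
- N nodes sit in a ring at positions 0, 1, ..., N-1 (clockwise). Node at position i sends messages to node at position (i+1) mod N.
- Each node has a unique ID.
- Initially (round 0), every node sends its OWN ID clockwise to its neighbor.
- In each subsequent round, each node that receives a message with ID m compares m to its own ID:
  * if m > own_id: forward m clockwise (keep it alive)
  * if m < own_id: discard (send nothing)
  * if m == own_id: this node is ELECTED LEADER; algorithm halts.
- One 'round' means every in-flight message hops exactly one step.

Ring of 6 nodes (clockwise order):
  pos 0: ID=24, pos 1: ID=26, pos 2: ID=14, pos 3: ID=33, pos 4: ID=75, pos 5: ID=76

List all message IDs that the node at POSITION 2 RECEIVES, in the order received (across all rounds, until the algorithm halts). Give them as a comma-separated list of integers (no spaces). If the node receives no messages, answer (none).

Answer: 26,76

Derivation:
Round 1: pos1(id26) recv 24: drop; pos2(id14) recv 26: fwd; pos3(id33) recv 14: drop; pos4(id75) recv 33: drop; pos5(id76) recv 75: drop; pos0(id24) recv 76: fwd
Round 2: pos3(id33) recv 26: drop; pos1(id26) recv 76: fwd
Round 3: pos2(id14) recv 76: fwd
Round 4: pos3(id33) recv 76: fwd
Round 5: pos4(id75) recv 76: fwd
Round 6: pos5(id76) recv 76: ELECTED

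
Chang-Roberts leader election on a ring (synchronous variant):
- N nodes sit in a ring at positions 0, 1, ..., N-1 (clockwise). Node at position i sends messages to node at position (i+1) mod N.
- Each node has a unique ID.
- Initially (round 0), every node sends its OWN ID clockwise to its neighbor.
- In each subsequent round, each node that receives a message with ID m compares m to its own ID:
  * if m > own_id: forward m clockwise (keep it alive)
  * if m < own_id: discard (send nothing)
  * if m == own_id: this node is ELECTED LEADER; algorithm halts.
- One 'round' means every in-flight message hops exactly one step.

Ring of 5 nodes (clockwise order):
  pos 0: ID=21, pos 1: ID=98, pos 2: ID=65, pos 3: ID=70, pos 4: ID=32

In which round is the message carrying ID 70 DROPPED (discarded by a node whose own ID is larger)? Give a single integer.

Answer: 3

Derivation:
Round 1: pos1(id98) recv 21: drop; pos2(id65) recv 98: fwd; pos3(id70) recv 65: drop; pos4(id32) recv 70: fwd; pos0(id21) recv 32: fwd
Round 2: pos3(id70) recv 98: fwd; pos0(id21) recv 70: fwd; pos1(id98) recv 32: drop
Round 3: pos4(id32) recv 98: fwd; pos1(id98) recv 70: drop
Round 4: pos0(id21) recv 98: fwd
Round 5: pos1(id98) recv 98: ELECTED
Message ID 70 originates at pos 3; dropped at pos 1 in round 3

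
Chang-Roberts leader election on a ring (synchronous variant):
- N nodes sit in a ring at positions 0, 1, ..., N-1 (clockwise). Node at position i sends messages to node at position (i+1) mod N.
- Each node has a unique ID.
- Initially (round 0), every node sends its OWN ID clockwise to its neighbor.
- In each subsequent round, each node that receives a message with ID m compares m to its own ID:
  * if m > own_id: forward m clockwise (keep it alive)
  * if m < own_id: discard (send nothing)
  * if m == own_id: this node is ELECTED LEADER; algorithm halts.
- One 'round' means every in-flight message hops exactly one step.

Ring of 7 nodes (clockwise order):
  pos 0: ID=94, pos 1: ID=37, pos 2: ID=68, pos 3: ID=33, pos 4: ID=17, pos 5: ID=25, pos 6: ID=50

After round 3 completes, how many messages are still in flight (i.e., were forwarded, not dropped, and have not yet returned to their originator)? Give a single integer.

Answer: 2

Derivation:
Round 1: pos1(id37) recv 94: fwd; pos2(id68) recv 37: drop; pos3(id33) recv 68: fwd; pos4(id17) recv 33: fwd; pos5(id25) recv 17: drop; pos6(id50) recv 25: drop; pos0(id94) recv 50: drop
Round 2: pos2(id68) recv 94: fwd; pos4(id17) recv 68: fwd; pos5(id25) recv 33: fwd
Round 3: pos3(id33) recv 94: fwd; pos5(id25) recv 68: fwd; pos6(id50) recv 33: drop
After round 3: 2 messages still in flight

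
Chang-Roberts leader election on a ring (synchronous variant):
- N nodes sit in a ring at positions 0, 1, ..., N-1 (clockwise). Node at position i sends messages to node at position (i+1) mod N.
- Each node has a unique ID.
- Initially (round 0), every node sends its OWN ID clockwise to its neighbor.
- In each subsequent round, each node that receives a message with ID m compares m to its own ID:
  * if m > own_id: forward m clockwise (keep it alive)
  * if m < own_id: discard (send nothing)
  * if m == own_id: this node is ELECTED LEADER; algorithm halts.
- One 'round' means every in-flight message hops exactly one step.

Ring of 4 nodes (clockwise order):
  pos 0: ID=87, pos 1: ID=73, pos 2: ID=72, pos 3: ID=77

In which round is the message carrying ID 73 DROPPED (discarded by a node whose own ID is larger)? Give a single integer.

Answer: 2

Derivation:
Round 1: pos1(id73) recv 87: fwd; pos2(id72) recv 73: fwd; pos3(id77) recv 72: drop; pos0(id87) recv 77: drop
Round 2: pos2(id72) recv 87: fwd; pos3(id77) recv 73: drop
Round 3: pos3(id77) recv 87: fwd
Round 4: pos0(id87) recv 87: ELECTED
Message ID 73 originates at pos 1; dropped at pos 3 in round 2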